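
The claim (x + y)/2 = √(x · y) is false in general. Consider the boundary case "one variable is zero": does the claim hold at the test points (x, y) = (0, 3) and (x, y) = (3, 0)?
At (0, 3): LHS = 3/2 ≠ RHS = 0
At (3, 0): LHS = 3/2 ≠ RHS = 0

Answer: No, fails at both test points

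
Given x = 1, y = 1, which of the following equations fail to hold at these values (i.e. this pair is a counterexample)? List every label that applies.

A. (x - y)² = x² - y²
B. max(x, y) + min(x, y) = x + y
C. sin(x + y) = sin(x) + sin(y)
Evaluating each claim at the given values:
A. LHS = 0, RHS = 0 → holds here (LHS = RHS)
B. LHS = 2, RHS = 2 → holds here (LHS = RHS)
C. LHS = sin(2) ≈ 0.9093, RHS = 2·sin(1) ≈ 1.683 → fails here (LHS ≠ RHS)

Answer: C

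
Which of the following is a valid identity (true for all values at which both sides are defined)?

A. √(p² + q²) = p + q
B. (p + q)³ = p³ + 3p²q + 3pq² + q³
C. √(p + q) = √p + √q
A: fails at (2, 7) — LHS = √(53) ≈ 7.28, RHS = 9.
B: holds — e.g. at (4, 6), both sides equal 1000.
C: fails at (1, 4) — LHS = √(5) ≈ 2.236, RHS = 3.

Answer: B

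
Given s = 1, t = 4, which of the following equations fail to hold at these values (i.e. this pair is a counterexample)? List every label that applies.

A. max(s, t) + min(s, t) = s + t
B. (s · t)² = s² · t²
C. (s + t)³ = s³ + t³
C

Evaluating each claim at the given values:
A. LHS = 5, RHS = 5 → holds here (LHS = RHS)
B. LHS = 16, RHS = 16 → holds here (LHS = RHS)
C. LHS = 125, RHS = 65 → fails here (LHS ≠ RHS)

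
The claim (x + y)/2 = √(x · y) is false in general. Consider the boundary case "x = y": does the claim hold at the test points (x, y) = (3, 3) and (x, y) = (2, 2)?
Yes, holds at both test points

At (3, 3): LHS = 3, RHS = 3 → equal
At (2, 2): LHS = 2, RHS = 2 → equal

So the claim does hold at both of these boundary points, even though it is not an identity.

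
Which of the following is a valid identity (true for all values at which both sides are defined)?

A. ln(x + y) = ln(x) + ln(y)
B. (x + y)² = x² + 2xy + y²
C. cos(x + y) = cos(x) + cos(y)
A: fails at (3, 3) — LHS = ln(6) ≈ 1.792, RHS = 2·ln(3) ≈ 2.197.
B: holds — e.g. at (1, 2), both sides equal 9.
C: fails at (4, 6) — LHS = cos(10) ≈ -0.8391, RHS = cos(4) + cos(6) ≈ 0.3065.

Answer: B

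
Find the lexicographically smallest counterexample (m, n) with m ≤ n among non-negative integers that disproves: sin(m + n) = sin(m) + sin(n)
Substituting (1, 1) into the claim:
LHS = sin(1 + 1) = sin(2) ≈ 0.9093
RHS = sin(1) + sin(1) = 2·sin(1) ≈ 1.683

Since LHS ≠ RHS, this pair disproves the claim, and no lexicographically smaller pair (m ≤ n, non-negative integers) does.

For instance (1, 4) is also a counterexample (LHS = sin(5) ≈ -0.9589, RHS = sin(4) + sin(1) ≈ 0.08467), but it's lexicographically larger.

Answer: (m, n) = (1, 1)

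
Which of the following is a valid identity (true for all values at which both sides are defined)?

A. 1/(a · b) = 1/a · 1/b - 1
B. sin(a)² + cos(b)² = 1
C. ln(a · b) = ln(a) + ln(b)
C

A: fails at (5, 5) — LHS = 1/25, RHS = -24/25.
B: fails at (3, 5) — LHS = sin(3)² + cos(5)² ≈ 0.1004, RHS = 1.
C: holds — e.g. at (3, 3), both sides equal ln(9) ≈ 2.197.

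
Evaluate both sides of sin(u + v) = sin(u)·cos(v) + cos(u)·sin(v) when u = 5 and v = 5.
LHS = sin(5 + 5) = sin(10) ≈ -0.544
RHS = sin(5)·cos(5) + cos(5)·sin(5) = 2·sin(5)·cos(5) ≈ -0.544

LHS = RHS: the two sides agree.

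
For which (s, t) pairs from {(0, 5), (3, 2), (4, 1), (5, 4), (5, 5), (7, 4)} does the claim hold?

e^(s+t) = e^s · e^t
All pairs

Testing each pair:
(0, 5): LHS = e^5 ≈ 148.4, RHS = e^5 ≈ 148.4 → holds
(3, 2): LHS = e^5 ≈ 148.4, RHS = e^5 ≈ 148.4 → holds
(4, 1): LHS = e^5 ≈ 148.4, RHS = e^5 ≈ 148.4 → holds
(5, 4): LHS = e^9 ≈ 8103, RHS = e^9 ≈ 8103 → holds
(5, 5): LHS = e^10 ≈ 22026.5, RHS = e^10 ≈ 22026.5 → holds
(7, 4): LHS = e^11 ≈ 59874.1, RHS = e^11 ≈ 59874.1 → holds

Every pair satisfies the claim.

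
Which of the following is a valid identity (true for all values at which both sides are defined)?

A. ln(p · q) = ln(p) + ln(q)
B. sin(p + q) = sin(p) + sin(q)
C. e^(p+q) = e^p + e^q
A

A: holds — e.g. at (3, 5), both sides equal ln(15) ≈ 2.708.
B: fails at (4, 4) — LHS = sin(8) ≈ 0.9894, RHS = 2·sin(4) ≈ -1.514.
C: fails at (1, 2) — LHS = e^3 ≈ 20.09, RHS = e + e^2 ≈ 10.11.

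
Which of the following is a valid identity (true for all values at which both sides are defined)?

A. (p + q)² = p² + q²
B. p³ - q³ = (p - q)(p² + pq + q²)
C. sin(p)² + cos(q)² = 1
A: fails at (1, 1) — LHS = 4, RHS = 2.
B: holds — e.g. at (3, 4), both sides equal -37.
C: fails at (6, 7) — LHS = sin(6)² + cos(7)² ≈ 0.6464, RHS = 1.

Answer: B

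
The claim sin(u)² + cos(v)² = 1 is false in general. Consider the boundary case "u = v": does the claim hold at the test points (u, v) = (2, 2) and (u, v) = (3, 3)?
At (2, 2): LHS = cos(2)² + sin(2)² = 1, RHS = 1 → equal
At (3, 3): LHS = sin(3)² + cos(3)² = 1, RHS = 1 → equal

So the claim does hold at both of these boundary points, even though it is not an identity.

Answer: Yes, holds at both test points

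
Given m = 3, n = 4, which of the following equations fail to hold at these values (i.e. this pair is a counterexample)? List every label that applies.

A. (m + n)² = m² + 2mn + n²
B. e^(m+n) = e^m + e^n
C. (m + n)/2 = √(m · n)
B, C

Evaluating each claim at the given values:
A. LHS = 49, RHS = 49 → holds here (LHS = RHS)
B. LHS = e^7 ≈ 1097, RHS = e^3 + e^4 ≈ 74.68 → fails here (LHS ≠ RHS)
C. LHS = 7/2, RHS = 2·√(3) ≈ 3.464 → fails here (LHS ≠ RHS)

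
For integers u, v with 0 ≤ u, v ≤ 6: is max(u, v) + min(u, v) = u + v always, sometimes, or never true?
The identity holds for every pair in the range. For instance at (u, v) = (5, 6): both sides equal 11.

Answer: Always true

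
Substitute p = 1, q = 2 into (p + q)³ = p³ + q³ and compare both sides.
LHS = (1 + 2)³ = 27
RHS = 1³ + 2³ = 9

LHS ≠ RHS, so the equation does not hold here.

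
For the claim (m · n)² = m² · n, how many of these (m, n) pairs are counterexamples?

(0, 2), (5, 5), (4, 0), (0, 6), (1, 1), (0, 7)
Testing each pair:
(0, 2): LHS = 0, RHS = 0 → satisfies claim
(5, 5): LHS = 625, RHS = 125 → counterexample
(4, 0): LHS = 0, RHS = 0 → satisfies claim
(0, 6): LHS = 0, RHS = 0 → satisfies claim
(1, 1): LHS = 1, RHS = 1 → satisfies claim
(0, 7): LHS = 0, RHS = 0 → satisfies claim

That makes 1 counterexample.

Answer: 1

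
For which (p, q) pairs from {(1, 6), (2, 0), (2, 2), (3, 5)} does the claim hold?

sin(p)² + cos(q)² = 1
Testing each pair:
(1, 6): LHS = sin(1)² + cos(6)² ≈ 1.63, RHS = 1 → fails
(2, 0): LHS = sin(2)² + 1 ≈ 1.827, RHS = 1 → fails
(2, 2): LHS = cos(2)² + sin(2)² = 1, RHS = 1 → holds
(3, 5): LHS = sin(3)² + cos(5)² ≈ 0.1004, RHS = 1 → fails

1 of 4 pairs satisfies the claim.

Answer: (2, 2)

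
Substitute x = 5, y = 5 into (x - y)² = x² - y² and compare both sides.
LHS = (5 - 5)² = 0
RHS = 5² - 5² = 0

LHS = RHS: the two sides agree.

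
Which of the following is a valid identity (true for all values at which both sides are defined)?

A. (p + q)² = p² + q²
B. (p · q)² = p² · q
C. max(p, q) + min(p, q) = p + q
A: fails at (6, 7) — LHS = 169, RHS = 85.
B: fails at (4, 4) — LHS = 256, RHS = 64.
C: holds — e.g. at (2, 4), both sides equal 6.

Answer: C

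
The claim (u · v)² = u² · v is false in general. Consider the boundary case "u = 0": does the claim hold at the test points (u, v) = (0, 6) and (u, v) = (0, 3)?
Yes, holds at both test points

At (0, 6): LHS = 0, RHS = 0 → equal
At (0, 3): LHS = 0, RHS = 0 → equal

So the claim does hold at both of these boundary points, even though it is not an identity.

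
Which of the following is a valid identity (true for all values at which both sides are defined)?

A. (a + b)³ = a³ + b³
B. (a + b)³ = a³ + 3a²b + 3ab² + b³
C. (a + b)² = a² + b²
A: fails at (1, 1) — LHS = 8, RHS = 2.
B: holds — e.g. at (1, 2), both sides equal 27.
C: fails at (4, 6) — LHS = 100, RHS = 52.

Answer: B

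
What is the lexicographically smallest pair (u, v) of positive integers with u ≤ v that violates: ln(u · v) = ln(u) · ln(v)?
Substituting (1, 2) into the claim:
LHS = ln(1 · 2) = ln(2) ≈ 0.6931
RHS = ln(1) · ln(2) = 0

Since LHS ≠ RHS, this pair disproves the claim, and no lexicographically smaller pair (u ≤ v, positive integers) does.

For instance (1, 3) is also a counterexample (LHS = ln(3) ≈ 1.099, RHS = 0), but it's lexicographically larger.

Answer: (u, v) = (1, 2)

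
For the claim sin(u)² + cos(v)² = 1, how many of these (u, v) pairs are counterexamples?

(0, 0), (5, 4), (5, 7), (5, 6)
Testing each pair:
(0, 0): LHS = 1, RHS = 1 → satisfies claim
(5, 4): LHS = cos(4)² + sin(5)² ≈ 1.347, RHS = 1 → counterexample
(5, 7): LHS = cos(7)² + sin(5)² ≈ 1.488, RHS = 1 → counterexample
(5, 6): LHS = sin(5)² + cos(6)² ≈ 1.841, RHS = 1 → counterexample

That makes 3 counterexamples.

Answer: 3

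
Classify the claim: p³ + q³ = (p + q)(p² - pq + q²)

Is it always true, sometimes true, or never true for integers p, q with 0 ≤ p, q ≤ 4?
Always true

The identity holds for every pair in the range. For instance at (p, q) = (1, 0): both sides equal 1.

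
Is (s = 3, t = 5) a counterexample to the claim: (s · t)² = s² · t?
Substituting s = 3, t = 5:
LHS = (3 · 5)² = 225
RHS = 3² · 5 = 45

Since LHS ≠ RHS, this pair disproves the claim.

Answer: Yes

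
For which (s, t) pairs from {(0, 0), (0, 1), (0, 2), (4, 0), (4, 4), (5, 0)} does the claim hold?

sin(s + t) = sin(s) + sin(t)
(0, 0), (0, 1), (0, 2), (4, 0), (5, 0)

Testing each pair:
(0, 0): LHS = 0, RHS = 0 → holds
(0, 1): LHS = sin(1) ≈ 0.8415, RHS = sin(1) ≈ 0.8415 → holds
(0, 2): LHS = sin(2) ≈ 0.9093, RHS = sin(2) ≈ 0.9093 → holds
(4, 0): LHS = sin(4) ≈ -0.7568, RHS = sin(4) ≈ -0.7568 → holds
(4, 4): LHS = sin(8) ≈ 0.9894, RHS = 2·sin(4) ≈ -1.514 → fails
(5, 0): LHS = sin(5) ≈ -0.9589, RHS = sin(5) ≈ -0.9589 → holds

5 of 6 pairs satisfy the claim.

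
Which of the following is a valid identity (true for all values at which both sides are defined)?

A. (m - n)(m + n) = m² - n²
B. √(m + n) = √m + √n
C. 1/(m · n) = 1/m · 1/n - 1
A

A: holds — e.g. at (5, 8), both sides equal -39.
B: fails at (2, 3) — LHS = √(5) ≈ 2.236, RHS = √(2) + √(3) ≈ 3.146.
C: fails at (3, 5) — LHS = 1/15, RHS = -14/15.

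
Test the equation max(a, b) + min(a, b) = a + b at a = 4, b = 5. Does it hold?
Holds

Substituting a = 4, b = 5:

LHS = max(4, 5) + min(4, 5) = 9
RHS = 4 + 5 = 9

LHS = RHS, so the equation holds at this point.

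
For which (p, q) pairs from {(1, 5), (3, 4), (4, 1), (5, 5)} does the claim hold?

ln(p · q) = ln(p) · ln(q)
None

Testing each pair:
(1, 5): LHS = ln(5) ≈ 1.609, RHS = 0 → fails
(3, 4): LHS = ln(12) ≈ 2.485, RHS = ln(3)·ln(4) ≈ 1.523 → fails
(4, 1): LHS = ln(4) ≈ 1.386, RHS = 0 → fails
(5, 5): LHS = ln(25) ≈ 3.219, RHS = ln(5)² ≈ 2.59 → fails

No pair satisfies the claim.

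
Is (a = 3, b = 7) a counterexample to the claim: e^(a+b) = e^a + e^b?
Substituting a = 3, b = 7:
LHS = e^(3+7) = e^10 ≈ 22026.5
RHS = e^3 + e^7 ≈ 1117

Since LHS ≠ RHS, this pair disproves the claim.

Answer: Yes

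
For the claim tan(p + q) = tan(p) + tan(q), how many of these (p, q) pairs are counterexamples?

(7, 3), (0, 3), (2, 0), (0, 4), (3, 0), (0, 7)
1

Testing each pair:
(7, 3): LHS = tan(10) ≈ 0.6484, RHS = tan(3) + tan(7) ≈ 0.7289 → counterexample
(0, 3): LHS = tan(3) ≈ -0.1425, RHS = tan(3) ≈ -0.1425 → satisfies claim
(2, 0): LHS = tan(2) ≈ -2.185, RHS = tan(2) ≈ -2.185 → satisfies claim
(0, 4): LHS = tan(4) ≈ 1.158, RHS = tan(4) ≈ 1.158 → satisfies claim
(3, 0): LHS = tan(3) ≈ -0.1425, RHS = tan(3) ≈ -0.1425 → satisfies claim
(0, 7): LHS = tan(7) ≈ 0.8714, RHS = tan(7) ≈ 0.8714 → satisfies claim

That makes 1 counterexample.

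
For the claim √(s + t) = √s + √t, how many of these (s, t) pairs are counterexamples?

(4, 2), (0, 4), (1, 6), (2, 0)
Testing each pair:
(4, 2): LHS = √(6) ≈ 2.449, RHS = √(2) + 2 ≈ 3.414 → counterexample
(0, 4): LHS = 2, RHS = 2 → satisfies claim
(1, 6): LHS = √(7) ≈ 2.646, RHS = 1 + √(6) ≈ 3.449 → counterexample
(2, 0): LHS = √(2) ≈ 1.414, RHS = √(2) ≈ 1.414 → satisfies claim

That makes 2 counterexamples.

Answer: 2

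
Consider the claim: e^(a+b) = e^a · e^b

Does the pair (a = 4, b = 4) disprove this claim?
Substituting a = 4, b = 4:
LHS = e^(4+4) = e^8 ≈ 2981
RHS = e^4 · e^4 = e^8 ≈ 2981

The sides agree, so this pair does not disprove the claim.

Answer: No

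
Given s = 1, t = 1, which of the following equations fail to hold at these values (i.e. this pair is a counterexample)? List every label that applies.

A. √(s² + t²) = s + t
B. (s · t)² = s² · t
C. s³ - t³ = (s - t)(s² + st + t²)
Evaluating each claim at the given values:
A. LHS = √(2) ≈ 1.414, RHS = 2 → fails here (LHS ≠ RHS)
B. LHS = 1, RHS = 1 → holds here (LHS = RHS)
C. LHS = 0, RHS = 0 → holds here (LHS = RHS)

Answer: A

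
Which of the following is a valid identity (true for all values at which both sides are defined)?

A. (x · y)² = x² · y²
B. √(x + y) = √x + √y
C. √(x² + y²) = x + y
A

A: holds — e.g. at (5, 5), both sides equal 625.
B: fails at (1, 1) — LHS = √(2) ≈ 1.414, RHS = 2.
C: fails at (3, 7) — LHS = √(58) ≈ 7.616, RHS = 10.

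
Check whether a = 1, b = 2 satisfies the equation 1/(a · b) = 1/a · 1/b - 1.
Substituting a = 1, b = 2:

LHS = 1/(1 · 2) = 1/2
RHS = 1/1 · 1/2 - 1 = -1/2

LHS ≠ RHS, so the equation does not hold at this point.

Answer: Fails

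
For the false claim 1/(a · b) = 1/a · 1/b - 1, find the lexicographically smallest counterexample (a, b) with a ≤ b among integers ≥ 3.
(a, b) = (3, 3)

Substituting (3, 3) into the claim:
LHS = 1/(3 · 3) = 1/9
RHS = 1/3 · 1/3 - 1 = -8/9

Since LHS ≠ RHS, this pair disproves the claim, and no lexicographically smaller pair (a ≤ b, integers ≥ 3) does.

For instance (6, 9) is also a counterexample (LHS = 1/54, RHS = -53/54), but it's lexicographically larger.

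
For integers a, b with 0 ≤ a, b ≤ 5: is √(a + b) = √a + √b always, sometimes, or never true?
It holds at (a, b) = (3, 0) (both sides equal √(3) ≈ 1.732), but fails at (a, b) = (4, 5) (LHS = 3, RHS = 2 + √(5) ≈ 4.236).

Answer: Sometimes true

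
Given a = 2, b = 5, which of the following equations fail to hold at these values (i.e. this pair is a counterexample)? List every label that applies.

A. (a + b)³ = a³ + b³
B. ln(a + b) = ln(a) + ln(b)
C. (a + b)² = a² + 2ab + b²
Evaluating each claim at the given values:
A. LHS = 343, RHS = 133 → fails here (LHS ≠ RHS)
B. LHS = ln(7) ≈ 1.946, RHS = ln(2) + ln(5) ≈ 2.303 → fails here (LHS ≠ RHS)
C. LHS = 49, RHS = 49 → holds here (LHS = RHS)

Answer: A, B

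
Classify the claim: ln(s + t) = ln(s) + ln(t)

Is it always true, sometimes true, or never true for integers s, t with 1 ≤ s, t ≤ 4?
Sometimes true

It holds at (s, t) = (2, 2) (both sides equal ln(4) ≈ 1.386), but fails at (s, t) = (1, 4) (LHS = ln(5) ≈ 1.609, RHS = ln(4) ≈ 1.386).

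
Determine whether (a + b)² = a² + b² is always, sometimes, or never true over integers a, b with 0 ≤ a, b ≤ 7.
Sometimes true

It holds at (a, b) = (5, 0) (both sides equal 25), but fails at (a, b) = (4, 7) (LHS = 121, RHS = 65).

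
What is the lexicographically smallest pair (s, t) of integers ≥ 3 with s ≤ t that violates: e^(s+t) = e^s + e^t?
(s, t) = (3, 3)

Substituting (3, 3) into the claim:
LHS = e^(3+3) = e^6 ≈ 403.4
RHS = e^3 + e^3 = 2·e^3 ≈ 40.17

Since LHS ≠ RHS, this pair disproves the claim, and no lexicographically smaller pair (s ≤ t, integers ≥ 3) does.

For instance (5, 8) is also a counterexample (LHS = e^13 ≈ 442413.4, RHS = e^5 + e^8 ≈ 3129), but it's lexicographically larger.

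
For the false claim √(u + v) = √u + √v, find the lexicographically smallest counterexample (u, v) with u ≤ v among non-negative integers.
(u, v) = (1, 1)

At (0, 4): both sides equal 2, so it holds there.
At (0, 7): both sides equal √(7) ≈ 2.646, so it holds there.

Substituting (1, 1) into the claim:
LHS = √(1 + 1) = √(2) ≈ 1.414
RHS = √1 + √1 = 2

Since LHS ≠ RHS, this pair disproves the claim, and no lexicographically smaller pair (u ≤ v, non-negative integers) does.

For instance (6, 7) is also a counterexample (LHS = √(13) ≈ 3.606, RHS = √(6) + √(7) ≈ 5.095), but it's lexicographically larger.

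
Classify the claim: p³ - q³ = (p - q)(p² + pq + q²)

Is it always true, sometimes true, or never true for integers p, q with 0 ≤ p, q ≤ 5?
Always true

The identity holds for every pair in the range. For instance at (p, q) = (1, 1): both sides equal 0.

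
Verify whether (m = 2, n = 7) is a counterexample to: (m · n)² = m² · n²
No

Substituting m = 2, n = 7:
LHS = (2 · 7)² = 196
RHS = 2² · 7² = 196

The sides agree, so this pair does not disprove the claim.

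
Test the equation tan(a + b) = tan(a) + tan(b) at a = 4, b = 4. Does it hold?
Substituting a = 4, b = 4:

LHS = tan(4 + 4) = tan(8) ≈ -6.8
RHS = tan(4) + tan(4) = 2·tan(4) ≈ 2.316

LHS ≠ RHS, so the equation does not hold at this point.

Answer: Fails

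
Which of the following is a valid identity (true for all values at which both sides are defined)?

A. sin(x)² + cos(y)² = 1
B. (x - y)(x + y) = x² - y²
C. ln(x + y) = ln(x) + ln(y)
B

A: fails at (4, 5) — LHS = cos(5)² + sin(4)² ≈ 0.6532, RHS = 1.
B: holds — e.g. at (3, 5), both sides equal -16.
C: fails at (1, 3) — LHS = ln(4) ≈ 1.386, RHS = ln(3) ≈ 1.099.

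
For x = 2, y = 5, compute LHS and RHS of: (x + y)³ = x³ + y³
LHS = (2 + 5)³ = 343
RHS = 2³ + 5³ = 133

LHS ≠ RHS, so the equation does not hold here.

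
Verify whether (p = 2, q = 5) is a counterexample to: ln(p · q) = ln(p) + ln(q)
No

Substituting p = 2, q = 5:
LHS = ln(2 · 5) = ln(10) ≈ 2.303
RHS = ln(2) + ln(5) ≈ 2.303

The sides agree, so this pair does not disprove the claim.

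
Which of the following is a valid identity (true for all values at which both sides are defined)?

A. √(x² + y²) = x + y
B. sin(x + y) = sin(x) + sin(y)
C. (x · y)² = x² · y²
A: fails at (2, 7) — LHS = √(53) ≈ 7.28, RHS = 9.
B: fails at (3, 4) — LHS = sin(7) ≈ 0.657, RHS = sin(4) + sin(3) ≈ -0.6157.
C: holds — e.g. at (0, 1), both sides equal 0.

Answer: C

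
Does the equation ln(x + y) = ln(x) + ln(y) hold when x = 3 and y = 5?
Substituting x = 3, y = 5:

LHS = ln(3 + 5) = ln(8) ≈ 2.079
RHS = ln(3) + ln(5) ≈ 2.708

LHS ≠ RHS, so the equation does not hold at this point.

Answer: Fails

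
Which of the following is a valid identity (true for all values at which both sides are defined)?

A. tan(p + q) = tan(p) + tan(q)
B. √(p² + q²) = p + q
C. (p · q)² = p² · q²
A: fails at (3, 5) — LHS = tan(8) ≈ -6.8, RHS = tan(5) + tan(3) ≈ -3.523.
B: fails at (1, 2) — LHS = √(5) ≈ 2.236, RHS = 3.
C: holds — e.g. at (5, 5), both sides equal 625.

Answer: C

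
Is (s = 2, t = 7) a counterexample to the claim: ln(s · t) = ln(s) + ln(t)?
Substituting s = 2, t = 7:
LHS = ln(2 · 7) = ln(14) ≈ 2.639
RHS = ln(2) + ln(7) ≈ 2.639

The sides agree, so this pair does not disprove the claim.

Answer: No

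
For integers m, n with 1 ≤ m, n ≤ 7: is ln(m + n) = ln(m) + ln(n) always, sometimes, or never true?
It holds at (m, n) = (2, 2) (both sides equal ln(4) ≈ 1.386), but fails at (m, n) = (7, 4) (LHS = ln(11) ≈ 2.398, RHS = ln(4) + ln(7) ≈ 3.332).

Answer: Sometimes true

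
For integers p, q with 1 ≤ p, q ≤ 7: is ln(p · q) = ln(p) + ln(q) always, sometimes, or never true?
Always true

The identity holds for every pair in the range. For instance at (p, q) = (5, 1): both sides equal ln(5) ≈ 1.609.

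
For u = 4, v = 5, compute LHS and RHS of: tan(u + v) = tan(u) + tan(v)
LHS = tan(4 + 5) = tan(9) ≈ -0.4523
RHS = tan(4) + tan(5) ≈ -2.223

LHS ≠ RHS (they differ by about 1.77), so the equation does not hold here.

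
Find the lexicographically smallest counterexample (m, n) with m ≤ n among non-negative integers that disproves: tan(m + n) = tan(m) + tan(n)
(m, n) = (1, 1)

At (0, 4): both sides equal tan(4) ≈ 1.158, so it holds there.
At (0, 6): both sides equal tan(6) ≈ -0.291, so it holds there.

Substituting (1, 1) into the claim:
LHS = tan(1 + 1) = tan(2) ≈ -2.185
RHS = tan(1) + tan(1) = 2·tan(1) ≈ 3.115

Since LHS ≠ RHS, this pair disproves the claim, and no lexicographically smaller pair (m ≤ n, non-negative integers) does.

For instance (4, 6) is also a counterexample (LHS = tan(10) ≈ 0.6484, RHS = tan(6) + tan(4) ≈ 0.8668), but it's lexicographically larger.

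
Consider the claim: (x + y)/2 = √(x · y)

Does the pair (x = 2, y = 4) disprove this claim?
Yes

Substituting x = 2, y = 4:
LHS = (2 + 4)/2 = 3
RHS = √(2 · 4) = 2·√(2) ≈ 2.828

Since LHS ≠ RHS, this pair disproves the claim.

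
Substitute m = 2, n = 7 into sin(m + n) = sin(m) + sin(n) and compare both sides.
LHS = sin(2 + 7) = sin(9) ≈ 0.4121
RHS = sin(2) + sin(7) ≈ 1.566

LHS ≠ RHS (they differ by about 1.154), so the equation does not hold here.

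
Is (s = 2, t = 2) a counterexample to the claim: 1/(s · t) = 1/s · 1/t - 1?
Yes

Substituting s = 2, t = 2:
LHS = 1/(2 · 2) = 1/4
RHS = 1/2 · 1/2 - 1 = -3/4

Since LHS ≠ RHS, this pair disproves the claim.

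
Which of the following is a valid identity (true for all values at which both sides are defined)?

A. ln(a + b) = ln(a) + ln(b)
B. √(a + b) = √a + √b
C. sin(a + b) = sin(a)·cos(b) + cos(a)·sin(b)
A: fails at (1, 3) — LHS = ln(4) ≈ 1.386, RHS = ln(3) ≈ 1.099.
B: fails at (2, 5) — LHS = √(7) ≈ 2.646, RHS = √(2) + √(5) ≈ 3.65.
C: holds — e.g. at (3, 7), both sides equal sin(10) ≈ -0.544.

Answer: C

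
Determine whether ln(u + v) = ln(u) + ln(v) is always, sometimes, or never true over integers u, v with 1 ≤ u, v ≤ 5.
It holds at (u, v) = (2, 2) (both sides equal ln(4) ≈ 1.386), but fails at (u, v) = (5, 4) (LHS = ln(9) ≈ 2.197, RHS = ln(4) + ln(5) ≈ 2.996).

Answer: Sometimes true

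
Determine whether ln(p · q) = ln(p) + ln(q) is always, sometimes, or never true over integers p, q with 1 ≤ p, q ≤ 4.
Always true

The identity holds for every pair in the range. For instance at (p, q) = (2, 4): both sides equal ln(8) ≈ 2.079.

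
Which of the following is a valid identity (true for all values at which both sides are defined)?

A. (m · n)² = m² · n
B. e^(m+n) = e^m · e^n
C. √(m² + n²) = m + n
B

A: fails at (1, 5) — LHS = 25, RHS = 5.
B: holds — e.g. at (1, 4), both sides equal e^5 ≈ 148.4.
C: fails at (3, 4) — LHS = 5, RHS = 7.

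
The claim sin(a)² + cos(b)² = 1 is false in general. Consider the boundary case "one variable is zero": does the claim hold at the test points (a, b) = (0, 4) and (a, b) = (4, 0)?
No, fails at both test points

At (0, 4): LHS = cos(4)² ≈ 0.4272 ≠ RHS = 1
At (4, 0): LHS = sin(4)² + 1 ≈ 1.573 ≠ RHS = 1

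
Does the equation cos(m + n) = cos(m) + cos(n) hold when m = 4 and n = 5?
Fails

Substituting m = 4, n = 5:

LHS = cos(4 + 5) = cos(9) ≈ -0.9111
RHS = cos(4) + cos(5) ≈ -0.37

LHS ≠ RHS, so the equation does not hold at this point.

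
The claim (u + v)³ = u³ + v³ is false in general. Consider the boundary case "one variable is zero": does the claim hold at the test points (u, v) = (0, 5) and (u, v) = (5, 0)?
Yes, holds at both test points

At (0, 5): LHS = 125, RHS = 125 → equal
At (5, 0): LHS = 125, RHS = 125 → equal

So the claim does hold at both of these boundary points, even though it is not an identity.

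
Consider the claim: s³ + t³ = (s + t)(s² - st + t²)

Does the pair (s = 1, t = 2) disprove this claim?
No

Substituting s = 1, t = 2:
LHS = 1³ + 2³ = 9
RHS = (1 + 2)(1² - 1·2 + 2²) = 9

The sides agree, so this pair does not disprove the claim.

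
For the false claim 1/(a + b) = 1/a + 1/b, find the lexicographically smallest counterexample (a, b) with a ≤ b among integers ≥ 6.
(a, b) = (6, 6)

Substituting (6, 6) into the claim:
LHS = 1/(6 + 6) = 1/12
RHS = 1/6 + 1/6 = 1/3

Since LHS ≠ RHS, this pair disproves the claim, and no lexicographically smaller pair (a ≤ b, integers ≥ 6) does.

For instance (7, 7) is also a counterexample (LHS = 1/14, RHS = 2/7), but it's lexicographically larger.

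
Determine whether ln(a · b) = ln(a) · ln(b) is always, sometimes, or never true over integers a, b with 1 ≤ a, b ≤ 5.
Sometimes true

It holds at (a, b) = (1, 1) (both sides equal 0), but fails at (a, b) = (2, 5) (LHS = ln(10) ≈ 2.303, RHS = ln(2)·ln(5) ≈ 1.116).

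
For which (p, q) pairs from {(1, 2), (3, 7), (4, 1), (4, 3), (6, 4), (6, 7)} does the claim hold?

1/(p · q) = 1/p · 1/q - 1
None

Testing each pair:
(1, 2): LHS = 1/2, RHS = -1/2 → fails
(3, 7): LHS = 1/21, RHS = -20/21 → fails
(4, 1): LHS = 1/4, RHS = -3/4 → fails
(4, 3): LHS = 1/12, RHS = -11/12 → fails
(6, 4): LHS = 1/24, RHS = -23/24 → fails
(6, 7): LHS = 1/42, RHS = -41/42 → fails

No pair satisfies the claim.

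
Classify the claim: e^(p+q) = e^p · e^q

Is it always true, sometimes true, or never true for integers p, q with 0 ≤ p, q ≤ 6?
The identity holds for every pair in the range. For instance at (p, q) = (6, 6): both sides equal e^12 ≈ 162754.8.

Answer: Always true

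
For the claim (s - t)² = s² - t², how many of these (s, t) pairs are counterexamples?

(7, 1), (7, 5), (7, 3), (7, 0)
3

Testing each pair:
(7, 1): LHS = 36, RHS = 48 → counterexample
(7, 5): LHS = 4, RHS = 24 → counterexample
(7, 3): LHS = 16, RHS = 40 → counterexample
(7, 0): LHS = 49, RHS = 49 → satisfies claim

That makes 3 counterexamples.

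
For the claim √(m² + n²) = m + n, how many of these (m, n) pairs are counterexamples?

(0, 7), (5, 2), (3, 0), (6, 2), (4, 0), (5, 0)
Testing each pair:
(0, 7): LHS = 7, RHS = 7 → satisfies claim
(5, 2): LHS = √(29) ≈ 5.385, RHS = 7 → counterexample
(3, 0): LHS = 3, RHS = 3 → satisfies claim
(6, 2): LHS = 2·√(10) ≈ 6.325, RHS = 8 → counterexample
(4, 0): LHS = 4, RHS = 4 → satisfies claim
(5, 0): LHS = 5, RHS = 5 → satisfies claim

That makes 2 counterexamples.

Answer: 2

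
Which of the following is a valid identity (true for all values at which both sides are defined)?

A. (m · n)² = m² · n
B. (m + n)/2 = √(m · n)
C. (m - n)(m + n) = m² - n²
C

A: fails at (2, 4) — LHS = 64, RHS = 16.
B: fails at (3, 7) — LHS = 5, RHS = √(21) ≈ 4.583.
C: holds — e.g. at (1, 4), both sides equal -15.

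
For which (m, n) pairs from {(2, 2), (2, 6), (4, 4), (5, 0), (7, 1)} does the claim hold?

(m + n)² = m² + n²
(5, 0)

Testing each pair:
(2, 2): LHS = 16, RHS = 8 → fails
(2, 6): LHS = 64, RHS = 40 → fails
(4, 4): LHS = 64, RHS = 32 → fails
(5, 0): LHS = 25, RHS = 25 → holds
(7, 1): LHS = 64, RHS = 50 → fails

1 of 5 pairs satisfies the claim.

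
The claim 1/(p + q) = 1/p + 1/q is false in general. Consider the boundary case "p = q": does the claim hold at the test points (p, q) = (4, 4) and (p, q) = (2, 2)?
At (4, 4): LHS = 1/8 ≠ RHS = 1/2
At (2, 2): LHS = 1/4 ≠ RHS = 1

Answer: No, fails at both test points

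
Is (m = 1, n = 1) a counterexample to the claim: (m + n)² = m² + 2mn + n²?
No

Substituting m = 1, n = 1:
LHS = (1 + 1)² = 4
RHS = 1² + 2·1·1 + 1² = 4

The sides agree, so this pair does not disprove the claim.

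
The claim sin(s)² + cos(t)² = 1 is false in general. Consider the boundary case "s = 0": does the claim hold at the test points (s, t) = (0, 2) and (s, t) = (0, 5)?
No, fails at both test points

At (0, 2): LHS = cos(2)² ≈ 0.1732 ≠ RHS = 1
At (0, 5): LHS = cos(5)² ≈ 0.08046 ≠ RHS = 1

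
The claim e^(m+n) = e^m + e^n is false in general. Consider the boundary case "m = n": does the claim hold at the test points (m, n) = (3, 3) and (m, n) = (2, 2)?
No, fails at both test points

At (3, 3): LHS = e^6 ≈ 403.4 ≠ RHS = 2·e^3 ≈ 40.17
At (2, 2): LHS = e^4 ≈ 54.6 ≠ RHS = 2·e^2 ≈ 14.78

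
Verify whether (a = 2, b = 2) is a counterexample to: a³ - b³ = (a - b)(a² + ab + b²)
Substituting a = 2, b = 2:
LHS = 2³ - 2³ = 0
RHS = (2 - 2)(2² + 2·2 + 2²) = 0

The sides agree, so this pair does not disprove the claim.

Answer: No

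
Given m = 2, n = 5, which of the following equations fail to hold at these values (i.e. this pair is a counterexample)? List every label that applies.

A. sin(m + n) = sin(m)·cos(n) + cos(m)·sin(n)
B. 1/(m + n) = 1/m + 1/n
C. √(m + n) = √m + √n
Evaluating each claim at the given values:
A. LHS = sin(7) ≈ 0.657, RHS = sin(2)·cos(5) + sin(5)·cos(2) ≈ 0.657 → holds here (LHS = RHS)
B. LHS = 1/7, RHS = 7/10 → fails here (LHS ≠ RHS)
C. LHS = √(7) ≈ 2.646, RHS = √(2) + √(5) ≈ 3.65 → fails here (LHS ≠ RHS)

Answer: B, C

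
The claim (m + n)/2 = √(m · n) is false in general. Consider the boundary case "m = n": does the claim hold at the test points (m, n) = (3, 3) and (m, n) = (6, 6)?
At (3, 3): LHS = 3, RHS = 3 → equal
At (6, 6): LHS = 6, RHS = 6 → equal

So the claim does hold at both of these boundary points, even though it is not an identity.

Answer: Yes, holds at both test points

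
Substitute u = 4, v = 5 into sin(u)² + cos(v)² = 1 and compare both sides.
LHS = sin(4)² + cos(5)² ≈ 0.6532
RHS = 1

LHS ≠ RHS (they differ by about 0.3468), so the equation does not hold here.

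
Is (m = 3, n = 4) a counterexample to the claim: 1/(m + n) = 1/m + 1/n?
Yes

Substituting m = 3, n = 4:
LHS = 1/(3 + 4) = 1/7
RHS = 1/3 + 1/4 = 7/12

Since LHS ≠ RHS, this pair disproves the claim.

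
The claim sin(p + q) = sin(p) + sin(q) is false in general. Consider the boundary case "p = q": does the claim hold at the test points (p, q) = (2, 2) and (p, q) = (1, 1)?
No, fails at both test points

At (2, 2): LHS = sin(4) ≈ -0.7568 ≠ RHS = 2·sin(2) ≈ 1.819
At (1, 1): LHS = sin(2) ≈ 0.9093 ≠ RHS = 2·sin(1) ≈ 1.683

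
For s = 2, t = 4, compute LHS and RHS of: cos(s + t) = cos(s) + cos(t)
LHS = cos(2 + 4) = cos(6) ≈ 0.9602
RHS = cos(2) + cos(4) ≈ -1.07

LHS ≠ RHS (they differ by about 2.03), so the equation does not hold here.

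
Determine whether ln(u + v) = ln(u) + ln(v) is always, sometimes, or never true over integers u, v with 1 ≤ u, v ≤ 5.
It holds at (u, v) = (2, 2) (both sides equal ln(4) ≈ 1.386), but fails at (u, v) = (3, 4) (LHS = ln(7) ≈ 1.946, RHS = ln(3) + ln(4) ≈ 2.485).

Answer: Sometimes true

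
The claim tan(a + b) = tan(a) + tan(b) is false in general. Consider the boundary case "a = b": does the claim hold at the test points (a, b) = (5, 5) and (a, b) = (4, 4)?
At (5, 5): LHS = tan(10) ≈ 0.6484 ≠ RHS = 2·tan(5) ≈ -6.761
At (4, 4): LHS = tan(8) ≈ -6.8 ≠ RHS = 2·tan(4) ≈ 2.316

Answer: No, fails at both test points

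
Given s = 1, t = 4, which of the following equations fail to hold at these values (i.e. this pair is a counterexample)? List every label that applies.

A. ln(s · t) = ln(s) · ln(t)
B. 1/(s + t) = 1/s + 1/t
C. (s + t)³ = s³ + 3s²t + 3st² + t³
A, B

Evaluating each claim at the given values:
A. LHS = ln(4) ≈ 1.386, RHS = 0 → fails here (LHS ≠ RHS)
B. LHS = 1/5, RHS = 5/4 → fails here (LHS ≠ RHS)
C. LHS = 125, RHS = 125 → holds here (LHS = RHS)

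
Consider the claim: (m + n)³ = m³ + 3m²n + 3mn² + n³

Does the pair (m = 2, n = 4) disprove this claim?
No

Substituting m = 2, n = 4:
LHS = (2 + 4)³ = 216
RHS = 2³ + 3·2²·4 + 3·2·4² + 4³ = 216

The sides agree, so this pair does not disprove the claim.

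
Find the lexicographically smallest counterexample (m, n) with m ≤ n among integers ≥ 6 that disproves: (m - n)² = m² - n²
(m, n) = (6, 7)

At (6, 6): both sides equal 0, so it holds there.

Substituting (6, 7) into the claim:
LHS = (6 - 7)² = 1
RHS = 6² - 7² = -13

Since LHS ≠ RHS, this pair disproves the claim, and no lexicographically smaller pair (m ≤ n, integers ≥ 6) does.

For instance (6, 8) is also a counterexample (LHS = 4, RHS = -28), but it's lexicographically larger.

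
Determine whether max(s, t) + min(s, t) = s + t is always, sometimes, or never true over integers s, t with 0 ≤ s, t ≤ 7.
Always true

The identity holds for every pair in the range. For instance at (s, t) = (3, 0): both sides equal 3.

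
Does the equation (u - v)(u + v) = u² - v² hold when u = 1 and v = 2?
Holds

Substituting u = 1, v = 2:

LHS = (1 - 2)(1 + 2) = -3
RHS = 1² - 2² = -3

LHS = RHS, so the equation holds at this point.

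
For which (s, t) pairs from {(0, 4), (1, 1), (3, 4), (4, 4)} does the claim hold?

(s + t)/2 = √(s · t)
Testing each pair:
(0, 4): LHS = 2, RHS = 0 → fails
(1, 1): LHS = 1, RHS = 1 → holds
(3, 4): LHS = 7/2, RHS = 2·√(3) ≈ 3.464 → fails
(4, 4): LHS = 4, RHS = 4 → holds

2 of 4 pairs satisfy the claim.

Answer: (1, 1), (4, 4)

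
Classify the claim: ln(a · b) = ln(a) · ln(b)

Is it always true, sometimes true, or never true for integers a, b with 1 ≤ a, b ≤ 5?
Sometimes true

It holds at (a, b) = (1, 1) (both sides equal 0), but fails at (a, b) = (4, 4) (LHS = ln(16) ≈ 2.773, RHS = ln(4)² ≈ 1.922).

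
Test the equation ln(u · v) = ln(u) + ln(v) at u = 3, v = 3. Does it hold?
Substituting u = 3, v = 3:

LHS = ln(3 · 3) = ln(9) ≈ 2.197
RHS = ln(3) + ln(3) = 2·ln(3) ≈ 2.197

LHS = RHS, so the equation holds at this point.

Answer: Holds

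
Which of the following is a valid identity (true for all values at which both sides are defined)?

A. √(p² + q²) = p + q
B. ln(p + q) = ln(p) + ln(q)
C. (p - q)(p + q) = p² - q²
A: fails at (1, 5) — LHS = √(26) ≈ 5.099, RHS = 6.
B: fails at (2, 7) — LHS = ln(9) ≈ 2.197, RHS = ln(2) + ln(7) ≈ 2.639.
C: holds — e.g. at (2, 5), both sides equal -21.

Answer: C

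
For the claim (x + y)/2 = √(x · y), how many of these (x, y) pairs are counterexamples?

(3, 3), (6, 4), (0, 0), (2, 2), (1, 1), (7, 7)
Testing each pair:
(3, 3): LHS = 3, RHS = 3 → satisfies claim
(6, 4): LHS = 5, RHS = 2·√(6) ≈ 4.899 → counterexample
(0, 0): LHS = 0, RHS = 0 → satisfies claim
(2, 2): LHS = 2, RHS = 2 → satisfies claim
(1, 1): LHS = 1, RHS = 1 → satisfies claim
(7, 7): LHS = 7, RHS = 7 → satisfies claim

That makes 1 counterexample.

Answer: 1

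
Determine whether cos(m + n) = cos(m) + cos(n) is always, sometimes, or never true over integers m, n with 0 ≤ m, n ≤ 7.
The claim fails for every pair in the range. For instance at (m, n) = (1, 3): LHS = cos(4) ≈ -0.6536, RHS = cos(3) + cos(1) ≈ -0.4497.

Answer: Never true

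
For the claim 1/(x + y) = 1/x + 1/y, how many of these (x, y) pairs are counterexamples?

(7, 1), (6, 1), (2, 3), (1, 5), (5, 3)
5

Testing each pair:
(7, 1): LHS = 1/8, RHS = 8/7 → counterexample
(6, 1): LHS = 1/7, RHS = 7/6 → counterexample
(2, 3): LHS = 1/5, RHS = 5/6 → counterexample
(1, 5): LHS = 1/6, RHS = 6/5 → counterexample
(5, 3): LHS = 1/8, RHS = 8/15 → counterexample

That makes 5 counterexamples.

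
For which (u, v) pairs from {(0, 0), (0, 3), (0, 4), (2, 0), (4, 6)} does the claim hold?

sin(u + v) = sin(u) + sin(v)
Testing each pair:
(0, 0): LHS = 0, RHS = 0 → holds
(0, 3): LHS = sin(3) ≈ 0.1411, RHS = sin(3) ≈ 0.1411 → holds
(0, 4): LHS = sin(4) ≈ -0.7568, RHS = sin(4) ≈ -0.7568 → holds
(2, 0): LHS = sin(2) ≈ 0.9093, RHS = sin(2) ≈ 0.9093 → holds
(4, 6): LHS = sin(10) ≈ -0.544, RHS = sin(4) + sin(6) ≈ -1.036 → fails

4 of 5 pairs satisfy the claim.

Answer: (0, 0), (0, 3), (0, 4), (2, 0)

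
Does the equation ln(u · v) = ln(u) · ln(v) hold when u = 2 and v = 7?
Substituting u = 2, v = 7:

LHS = ln(2 · 7) = ln(14) ≈ 2.639
RHS = ln(2) · ln(7) ≈ 1.349

LHS ≠ RHS, so the equation does not hold at this point.

Answer: Fails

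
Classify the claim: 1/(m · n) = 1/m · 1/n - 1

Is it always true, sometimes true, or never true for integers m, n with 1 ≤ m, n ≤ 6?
The claim fails for every pair in the range. For instance at (m, n) = (4, 2): LHS = 1/8, RHS = -7/8.

Answer: Never true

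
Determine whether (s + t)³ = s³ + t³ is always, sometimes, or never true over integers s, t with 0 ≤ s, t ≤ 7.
Sometimes true

It holds at (s, t) = (2, 0) (both sides equal 8), but fails at (s, t) = (4, 7) (LHS = 1331, RHS = 407).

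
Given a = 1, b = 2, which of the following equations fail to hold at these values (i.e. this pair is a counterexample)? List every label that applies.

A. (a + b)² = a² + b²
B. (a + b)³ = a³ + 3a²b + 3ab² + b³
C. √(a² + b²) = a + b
A, C

Evaluating each claim at the given values:
A. LHS = 9, RHS = 5 → fails here (LHS ≠ RHS)
B. LHS = 27, RHS = 27 → holds here (LHS = RHS)
C. LHS = √(5) ≈ 2.236, RHS = 3 → fails here (LHS ≠ RHS)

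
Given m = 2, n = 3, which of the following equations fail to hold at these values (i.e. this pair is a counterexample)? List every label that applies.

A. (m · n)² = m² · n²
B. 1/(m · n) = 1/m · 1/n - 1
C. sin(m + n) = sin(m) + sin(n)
B, C

Evaluating each claim at the given values:
A. LHS = 36, RHS = 36 → holds here (LHS = RHS)
B. LHS = 1/6, RHS = -5/6 → fails here (LHS ≠ RHS)
C. LHS = sin(5) ≈ -0.9589, RHS = sin(3) + sin(2) ≈ 1.05 → fails here (LHS ≠ RHS)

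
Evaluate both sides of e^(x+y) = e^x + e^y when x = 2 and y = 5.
LHS = e^(2+5) = e^7 ≈ 1097
RHS = e^2 + e^5 ≈ 155.8

LHS ≠ RHS (they differ by about 940.8), so the equation does not hold here.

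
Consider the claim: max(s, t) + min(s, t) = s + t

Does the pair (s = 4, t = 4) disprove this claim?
No

Substituting s = 4, t = 4:
LHS = max(4, 4) + min(4, 4) = 8
RHS = 4 + 4 = 8

The sides agree, so this pair does not disprove the claim.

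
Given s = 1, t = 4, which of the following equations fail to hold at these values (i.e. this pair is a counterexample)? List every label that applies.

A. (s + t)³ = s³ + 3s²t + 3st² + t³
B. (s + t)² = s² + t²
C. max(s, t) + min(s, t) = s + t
Evaluating each claim at the given values:
A. LHS = 125, RHS = 125 → holds here (LHS = RHS)
B. LHS = 25, RHS = 17 → fails here (LHS ≠ RHS)
C. LHS = 5, RHS = 5 → holds here (LHS = RHS)

Answer: B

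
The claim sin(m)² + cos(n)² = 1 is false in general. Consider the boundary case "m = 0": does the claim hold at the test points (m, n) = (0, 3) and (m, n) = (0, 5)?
No, fails at both test points

At (0, 3): LHS = cos(3)² ≈ 0.9801 ≠ RHS = 1
At (0, 5): LHS = cos(5)² ≈ 0.08046 ≠ RHS = 1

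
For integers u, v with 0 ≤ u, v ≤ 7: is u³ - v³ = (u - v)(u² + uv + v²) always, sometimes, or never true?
The identity holds for every pair in the range. For instance at (u, v) = (7, 5): both sides equal 218.

Answer: Always true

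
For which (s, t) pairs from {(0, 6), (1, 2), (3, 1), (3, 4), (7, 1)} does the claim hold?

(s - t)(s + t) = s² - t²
Testing each pair:
(0, 6): LHS = -36, RHS = -36 → holds
(1, 2): LHS = -3, RHS = -3 → holds
(3, 1): LHS = 8, RHS = 8 → holds
(3, 4): LHS = -7, RHS = -7 → holds
(7, 1): LHS = 48, RHS = 48 → holds

Every pair satisfies the claim.

Answer: All pairs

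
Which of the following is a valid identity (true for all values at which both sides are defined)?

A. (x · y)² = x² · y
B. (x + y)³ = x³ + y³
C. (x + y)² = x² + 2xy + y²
C

A: fails at (2, 7) — LHS = 196, RHS = 28.
B: fails at (2, 4) — LHS = 216, RHS = 72.
C: holds — e.g. at (1, 1), both sides equal 4.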